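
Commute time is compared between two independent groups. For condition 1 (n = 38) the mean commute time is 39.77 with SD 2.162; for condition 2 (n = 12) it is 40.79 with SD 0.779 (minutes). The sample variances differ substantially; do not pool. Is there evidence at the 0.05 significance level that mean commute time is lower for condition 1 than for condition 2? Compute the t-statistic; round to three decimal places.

-2.448

Let group 1 = condition 1, group 2 = condition 2. H0: μ_1 = μ_2; H1: μ_1 < μ_2 (Welch's two-sample t-test, left-tailed).
t = (x̄_1 − x̄_2)/√(s_1²/n_1 + s_2²/n_2) = (39.77 − 40.79)/√(2.162²/38 + 0.779²/12) = -2.448
Welch–Satterthwaite df ≈ 46.97
p-value = P(T ≤ -2.448) ≈ 0.009
Since p ≈ 0.009 < α = 0.05, reject H0; the evidence is statistically significant.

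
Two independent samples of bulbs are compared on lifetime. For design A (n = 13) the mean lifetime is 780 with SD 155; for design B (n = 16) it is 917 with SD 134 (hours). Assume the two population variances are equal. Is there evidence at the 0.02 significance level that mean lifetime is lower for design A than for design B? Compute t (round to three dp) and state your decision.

Let group 1 = design A, group 2 = design B. H0: μ_1 = μ_2; H1: μ_1 < μ_2 (two-sample pooled-variance t-test, left-tailed).
s_p² = [(13−1)·155² + (16−1)·134²]/(13+16−2) = 20653.3
t = (780 − 917)/√[20653.3·(1/13 + 1/16)] = -2.553
df = n₁ + n₂ − 2 = 27
p-value = P(T ≤ -2.553) ≈ 0.008
Since p ≈ 0.008 < α = 0.02, reject H0; the evidence is statistically significant.

t = -2.553; reject H0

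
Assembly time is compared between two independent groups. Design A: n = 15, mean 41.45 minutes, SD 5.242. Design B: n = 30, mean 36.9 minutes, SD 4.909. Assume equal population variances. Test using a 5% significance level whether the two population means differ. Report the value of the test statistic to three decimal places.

Let group 1 = design A, group 2 = design B. H0: μ_1 = μ_2; H1: μ_1 ≠ μ_2 (two-sample pooled-variance t-test, two-sided).
s_p² = [(15−1)·5.242² + (30−1)·4.909²]/(15+30−2) = 25.1988
t = (41.45 − 36.9)/√[25.1988·(1/15 + 1/30)] = 2.866
df = n₁ + n₂ − 2 = 43
Two-sided p-value ≈ 0.006
Since p ≈ 0.006 < α = 0.05, reject H0; the data support H1.

2.866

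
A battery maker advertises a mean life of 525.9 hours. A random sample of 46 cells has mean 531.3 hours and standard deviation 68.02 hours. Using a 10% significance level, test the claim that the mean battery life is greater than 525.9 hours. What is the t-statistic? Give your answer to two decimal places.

H0: μ = 525.9; H1: μ > 525.9 (one-sample t-test, right-tailed).
t = (x̄ − μ₀)/(s/√n) = (531.3 − 525.9)/(68.02/√46) = 0.54
df = n − 1 = 45
p-value = P(T ≥ 0.54) ≈ 0.2965
Since p ≈ 0.2965 > α = 0.1, fail to reject H0; the data do not provide sufficient evidence against H0.

0.54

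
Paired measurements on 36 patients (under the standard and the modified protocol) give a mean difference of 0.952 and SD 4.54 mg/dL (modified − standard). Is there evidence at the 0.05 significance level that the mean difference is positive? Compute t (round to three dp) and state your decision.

t = 1.258; fail to reject H0

H0: μ_d = 0; H1: μ_d > 0 (paired t-test on the differences, right-tailed).
t = d̄/(s_d/√n) = 0.952/(4.54/√36) = 1.258
df = n − 1 = 35
p-value = P(T ≥ 1.258) ≈ 0.108
Since p ≈ 0.108 > α = 0.05, fail to reject H0; the data do not provide sufficient evidence against H0.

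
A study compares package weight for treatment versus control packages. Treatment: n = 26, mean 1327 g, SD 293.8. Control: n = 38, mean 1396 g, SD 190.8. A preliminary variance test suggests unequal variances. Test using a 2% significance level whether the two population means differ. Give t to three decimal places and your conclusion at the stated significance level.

t = -1.055; fail to reject H0

Let group 1 = treatment, group 2 = control. H0: μ_1 = μ_2; H1: μ_1 ≠ μ_2 (Welch's two-sample t-test, two-sided).
t = (x̄_1 − x̄_2)/√(s_1²/n_1 + s_2²/n_2) = (1327 − 1396)/√(293.8²/26 + 190.8²/38) = -1.055
Welch–Satterthwaite df ≈ 39.30
Two-sided p-value ≈ 0.298
Since p ≈ 0.298 > α = 0.02, fail to reject H0; the evidence is not statistically significant.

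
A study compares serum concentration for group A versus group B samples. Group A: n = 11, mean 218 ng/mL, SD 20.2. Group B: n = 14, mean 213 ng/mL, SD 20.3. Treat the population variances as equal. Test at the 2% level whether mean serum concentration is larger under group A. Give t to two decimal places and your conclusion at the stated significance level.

Let group 1 = group A, group 2 = group B. H0: μ_1 = μ_2; H1: μ_1 > μ_2 (two-sample pooled-variance t-test, right-tailed).
s_p² = [(11−1)·20.2² + (14−1)·20.3²]/(11+14−2) = 410.329
t = (218 − 213)/√[410.329·(1/11 + 1/14)] = 0.61
df = n₁ + n₂ − 2 = 23
p-value = P(T ≥ 0.61) ≈ 0.2731
Since p ≈ 0.2731 > α = 0.02, fail to reject H0; the evidence is not statistically significant.

t = 0.61; fail to reject H0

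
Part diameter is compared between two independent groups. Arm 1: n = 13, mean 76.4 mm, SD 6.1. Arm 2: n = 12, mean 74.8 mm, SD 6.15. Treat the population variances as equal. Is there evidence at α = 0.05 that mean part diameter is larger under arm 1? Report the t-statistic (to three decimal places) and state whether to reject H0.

t = 0.653; fail to reject H0

Let group 1 = arm 1, group 2 = arm 2. H0: μ_1 = μ_2; H1: μ_1 > μ_2 (two-sample pooled-variance t-test, right-tailed).
s_p² = [(13−1)·6.1² + (12−1)·6.15²]/(13+12−2) = 37.5029
t = (76.4 − 74.8)/√[37.5029·(1/13 + 1/12)] = 0.653
df = n₁ + n₂ − 2 = 23
p-value = P(T ≥ 0.653) ≈ 0.2602
Since p ≈ 0.2602 > α = 0.05, fail to reject H0; the data do not provide sufficient evidence against H0.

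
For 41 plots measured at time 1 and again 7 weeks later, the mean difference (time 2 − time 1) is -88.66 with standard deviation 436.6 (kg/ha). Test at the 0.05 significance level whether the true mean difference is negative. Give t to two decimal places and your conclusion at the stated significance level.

t = -1.30; fail to reject H0

H0: μ_d = 0; H1: μ_d < 0 (paired t-test on the differences, left-tailed).
t = d̄/(s_d/√n) = -88.66/(436.6/√41) = -1.30
df = n − 1 = 40
p-value = P(T ≤ -1.30) ≈ 0.100
Since p ≈ 0.100 > α = 0.05, fail to reject H0; the evidence is not statistically significant.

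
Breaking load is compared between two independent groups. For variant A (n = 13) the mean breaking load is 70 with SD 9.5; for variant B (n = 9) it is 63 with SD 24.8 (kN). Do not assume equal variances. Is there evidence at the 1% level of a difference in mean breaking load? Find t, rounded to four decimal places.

0.8068

Let group 1 = variant A, group 2 = variant B. H0: μ_1 = μ_2; H1: μ_1 ≠ μ_2 (Welch's two-sample t-test, two-sided).
t = (x̄_1 − x̄_2)/√(s_1²/n_1 + s_2²/n_2) = (70 − 63)/√(9.5²/13 + 24.8²/9) = 0.8068
Welch–Satterthwaite df ≈ 9.64
Two-sided p-value ≈ 0.4392
Since p ≈ 0.4392 > α = 0.01, fail to reject H0; the evidence is not statistically significant.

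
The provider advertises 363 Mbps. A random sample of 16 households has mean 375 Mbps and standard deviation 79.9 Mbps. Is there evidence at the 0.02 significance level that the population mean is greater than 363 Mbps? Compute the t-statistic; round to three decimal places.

H0: μ = 363; H1: μ > 363 (one-sample t-test, right-tailed).
t = (x̄ − μ₀)/(s/√n) = (375 − 363)/(79.9/√16) = 0.601
df = n − 1 = 15
p-value = P(T ≥ 0.601) ≈ 0.278
Since p ≈ 0.278 > α = 0.02, fail to reject H0; the evidence is not statistically significant.

0.601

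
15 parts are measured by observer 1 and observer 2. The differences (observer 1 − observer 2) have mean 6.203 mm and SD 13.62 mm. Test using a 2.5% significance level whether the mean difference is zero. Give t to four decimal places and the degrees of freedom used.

H0: μ_d = 0; H1: μ_d ≠ 0 (paired t-test on the differences, two-sided).
t = d̄/(s_d/√n) = 6.203/(13.62/√15) = 1.7639
df = n − 1 = 14
Two-sided p-value ≈ 0.0996
Since p ≈ 0.0996 > α = 0.025, fail to reject H0; the data do not provide sufficient evidence against H0.

t = 1.7639, df = 14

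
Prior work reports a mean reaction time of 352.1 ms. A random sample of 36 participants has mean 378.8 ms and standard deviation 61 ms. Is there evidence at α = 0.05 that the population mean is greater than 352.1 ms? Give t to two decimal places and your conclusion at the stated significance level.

H0: μ = 352.1; H1: μ > 352.1 (one-sample t-test, right-tailed).
t = (x̄ − μ₀)/(s/√n) = (378.8 − 352.1)/(61/√36) = 2.63
df = n − 1 = 35
p-value = P(T ≥ 2.63) ≈ 0.006
Since p ≈ 0.006 < α = 0.05, reject H0; the data support H1.

t = 2.63; reject H0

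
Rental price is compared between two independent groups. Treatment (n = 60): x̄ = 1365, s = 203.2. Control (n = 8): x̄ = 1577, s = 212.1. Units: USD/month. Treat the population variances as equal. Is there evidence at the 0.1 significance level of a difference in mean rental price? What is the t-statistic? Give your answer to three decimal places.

-2.759

Let group 1 = treatment, group 2 = control. H0: μ_1 = μ_2; H1: μ_1 ≠ μ_2 (two-sample pooled-variance t-test, two-sided).
s_p² = [(60−1)·203.2² + (8−1)·212.1²]/(60+8−2) = 41682.3
t = (1365 − 1577)/√[41682.3·(1/60 + 1/8)] = -2.759
df = n₁ + n₂ − 2 = 66
Two-sided p-value ≈ 0.0075
Since p ≈ 0.0075 < α = 0.1, reject H0; the evidence is statistically significant.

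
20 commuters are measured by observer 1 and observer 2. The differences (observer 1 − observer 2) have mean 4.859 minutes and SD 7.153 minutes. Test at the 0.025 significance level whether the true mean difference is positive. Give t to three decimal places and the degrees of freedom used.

t = 3.038, df = 19

H0: μ_d = 0; H1: μ_d > 0 (paired t-test on the differences, right-tailed).
t = d̄/(s_d/√n) = 4.859/(7.153/√20) = 3.038
df = n − 1 = 19
p-value = P(T ≥ 3.038) ≈ 0.0034
Since p ≈ 0.0034 < α = 0.025, reject H0; the data support H1.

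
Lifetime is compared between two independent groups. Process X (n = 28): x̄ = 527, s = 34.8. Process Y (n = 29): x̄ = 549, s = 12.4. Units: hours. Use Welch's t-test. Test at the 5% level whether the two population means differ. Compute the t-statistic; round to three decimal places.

-3.157

Let group 1 = process X, group 2 = process Y. H0: μ_1 = μ_2; H1: μ_1 ≠ μ_2 (Welch's two-sample t-test, two-sided).
t = (x̄_1 − x̄_2)/√(s_1²/n_1 + s_2²/n_2) = (527 − 549)/√(34.8²/28 + 12.4²/29) = -3.157
Welch–Satterthwaite df ≈ 33.54
Two-sided p-value ≈ 0.0034
Since p ≈ 0.0034 < α = 0.05, reject H0; the data support H1.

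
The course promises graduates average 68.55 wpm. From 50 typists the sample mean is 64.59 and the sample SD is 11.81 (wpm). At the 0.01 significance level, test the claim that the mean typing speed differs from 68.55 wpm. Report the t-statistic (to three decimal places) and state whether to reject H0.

t = -2.371; fail to reject H0

H0: μ = 68.55; H1: μ ≠ 68.55 (one-sample t-test, two-sided).
t = (x̄ − μ₀)/(s/√n) = (64.59 − 68.55)/(11.81/√50) = -2.371
df = n − 1 = 49
Two-sided p-value ≈ 0.0217
Since p ≈ 0.0217 > α = 0.01, fail to reject H0; the data do not provide sufficient evidence against H0.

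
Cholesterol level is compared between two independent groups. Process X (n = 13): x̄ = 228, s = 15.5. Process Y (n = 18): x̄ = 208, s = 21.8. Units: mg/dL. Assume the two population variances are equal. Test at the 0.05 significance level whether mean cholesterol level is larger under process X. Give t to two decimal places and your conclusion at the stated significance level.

Let group 1 = process X, group 2 = process Y. H0: μ_1 = μ_2; H1: μ_1 > μ_2 (two-sample pooled-variance t-test, right-tailed).
s_p² = [(13−1)·15.5² + (18−1)·21.8²]/(13+18−2) = 378.003
t = (228 − 208)/√[378.003·(1/13 + 1/18)] = 2.83
df = n₁ + n₂ − 2 = 29
p-value = P(T ≥ 2.83) ≈ 0.0042
Since p ≈ 0.0042 < α = 0.05, reject H0; the data support H1.

t = 2.83; reject H0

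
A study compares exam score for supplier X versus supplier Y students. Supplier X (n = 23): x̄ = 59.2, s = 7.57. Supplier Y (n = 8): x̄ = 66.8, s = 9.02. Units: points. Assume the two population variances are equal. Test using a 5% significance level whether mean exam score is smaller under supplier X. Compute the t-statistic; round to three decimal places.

-2.331

Let group 1 = supplier X, group 2 = supplier Y. H0: μ_1 = μ_2; H1: μ_1 < μ_2 (two-sample pooled-variance t-test, left-tailed).
s_p² = [(23−1)·7.57² + (8−1)·9.02²]/(23+8−2) = 63.1114
t = (59.2 − 66.8)/√[63.1114·(1/23 + 1/8)] = -2.331
df = n₁ + n₂ − 2 = 29
p-value = P(T ≤ -2.331) ≈ 0.0135
Since p ≈ 0.0135 < α = 0.05, reject H0; the data support H1.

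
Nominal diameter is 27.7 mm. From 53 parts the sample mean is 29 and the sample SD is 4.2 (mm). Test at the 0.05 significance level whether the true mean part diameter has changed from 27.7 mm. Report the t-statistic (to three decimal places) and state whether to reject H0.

H0: μ = 27.7; H1: μ ≠ 27.7 (one-sample t-test, two-sided).
t = (x̄ − μ₀)/(s/√n) = (29 − 27.7)/(4.2/√53) = 2.253
df = n − 1 = 52
Two-sided p-value ≈ 0.0285
Since p ≈ 0.0285 < α = 0.05, reject H0; the evidence is statistically significant.

t = 2.253; reject H0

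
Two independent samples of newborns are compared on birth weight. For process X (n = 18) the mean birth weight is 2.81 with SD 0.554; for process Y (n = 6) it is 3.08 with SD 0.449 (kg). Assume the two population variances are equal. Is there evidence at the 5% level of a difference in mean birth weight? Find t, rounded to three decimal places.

-1.077

Let group 1 = process X, group 2 = process Y. H0: μ_1 = μ_2; H1: μ_1 ≠ μ_2 (two-sample pooled-variance t-test, two-sided).
s_p² = [(18−1)·0.554² + (6−1)·0.449²]/(18+6−2) = 0.282981
t = (2.81 − 3.08)/√[0.282981·(1/18 + 1/6)] = -1.077
df = n₁ + n₂ − 2 = 22
Two-sided p-value ≈ 0.2933
Since p ≈ 0.2933 > α = 0.05, fail to reject H0; the data do not provide sufficient evidence against H0.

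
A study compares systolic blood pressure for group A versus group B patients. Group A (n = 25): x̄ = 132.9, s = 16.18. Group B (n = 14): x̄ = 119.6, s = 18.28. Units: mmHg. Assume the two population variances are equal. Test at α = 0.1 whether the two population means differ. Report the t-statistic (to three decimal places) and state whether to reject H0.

t = 2.351; reject H0

Let group 1 = group A, group 2 = group B. H0: μ_1 = μ_2; H1: μ_1 ≠ μ_2 (two-sample pooled-variance t-test, two-sided).
s_p² = [(25−1)·16.18² + (14−1)·18.28²]/(25+14−2) = 287.218
t = (132.9 − 119.6)/√[287.218·(1/25 + 1/14)] = 2.351
df = n₁ + n₂ − 2 = 37
Two-sided p-value ≈ 0.0242
Since p ≈ 0.0242 < α = 0.1, reject H0; the data support H1.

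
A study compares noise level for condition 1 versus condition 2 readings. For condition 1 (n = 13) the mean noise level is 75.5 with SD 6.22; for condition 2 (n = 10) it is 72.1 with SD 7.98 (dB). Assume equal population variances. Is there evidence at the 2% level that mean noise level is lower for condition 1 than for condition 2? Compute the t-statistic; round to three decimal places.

Let group 1 = condition 1, group 2 = condition 2. H0: μ_1 = μ_2; H1: μ_1 < μ_2 (two-sample pooled-variance t-test, left-tailed).
s_p² = [(13−1)·6.22² + (10−1)·7.98²]/(13+10−2) = 49.3993
t = (75.5 − 72.1)/√[49.3993·(1/13 + 1/10)] = 1.150
df = n₁ + n₂ − 2 = 21
p-value = P(T ≤ 1.150) ≈ 0.868
Since p ≈ 0.868 > α = 0.02, fail to reject H0; the data do not provide sufficient evidence against H0.

1.150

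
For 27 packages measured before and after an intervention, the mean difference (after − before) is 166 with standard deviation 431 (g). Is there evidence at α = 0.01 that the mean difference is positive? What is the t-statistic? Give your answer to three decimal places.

H0: μ_d = 0; H1: μ_d > 0 (paired t-test on the differences, right-tailed).
t = d̄/(s_d/√n) = 166/(431/√27) = 2.001
df = n − 1 = 26
p-value = P(T ≥ 2.001) ≈ 0.0279
Since p ≈ 0.0279 > α = 0.01, fail to reject H0; the data do not provide sufficient evidence against H0.

2.001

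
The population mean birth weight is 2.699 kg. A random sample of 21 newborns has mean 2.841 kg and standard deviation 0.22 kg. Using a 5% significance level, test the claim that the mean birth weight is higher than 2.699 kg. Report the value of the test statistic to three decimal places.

2.958

H0: μ = 2.699; H1: μ > 2.699 (one-sample t-test, right-tailed).
t = (x̄ − μ₀)/(s/√n) = (2.841 − 2.699)/(0.22/√21) = 2.958
df = n − 1 = 20
p-value = P(T ≥ 2.958) ≈ 0.0039
Since p ≈ 0.0039 < α = 0.05, reject H0; the evidence is statistically significant.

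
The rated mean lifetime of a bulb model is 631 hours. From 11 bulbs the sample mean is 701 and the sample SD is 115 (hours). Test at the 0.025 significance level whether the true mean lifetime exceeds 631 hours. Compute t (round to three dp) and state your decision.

t = 2.019; fail to reject H0

H0: μ = 631; H1: μ > 631 (one-sample t-test, right-tailed).
t = (x̄ − μ₀)/(s/√n) = (701 − 631)/(115/√11) = 2.019
df = n − 1 = 10
p-value = P(T ≥ 2.019) ≈ 0.036
Since p ≈ 0.036 > α = 0.025, fail to reject H0; the data do not provide sufficient evidence against H0.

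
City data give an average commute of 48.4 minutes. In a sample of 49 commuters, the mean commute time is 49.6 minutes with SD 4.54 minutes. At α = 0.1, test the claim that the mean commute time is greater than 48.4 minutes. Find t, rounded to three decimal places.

H0: μ = 48.4; H1: μ > 48.4 (one-sample t-test, right-tailed).
t = (x̄ − μ₀)/(s/√n) = (49.6 − 48.4)/(4.54/√49) = 1.850
df = n − 1 = 48
p-value = P(T ≥ 1.850) ≈ 0.035
Since p ≈ 0.035 < α = 0.1, reject H0; the evidence is statistically significant.

1.850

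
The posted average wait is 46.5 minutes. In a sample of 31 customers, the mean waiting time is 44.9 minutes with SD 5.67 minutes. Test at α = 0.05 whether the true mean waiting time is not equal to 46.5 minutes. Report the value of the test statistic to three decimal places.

-1.571

H0: μ = 46.5; H1: μ ≠ 46.5 (one-sample t-test, two-sided).
t = (x̄ − μ₀)/(s/√n) = (44.9 − 46.5)/(5.67/√31) = -1.571
df = n − 1 = 30
Two-sided p-value ≈ 0.127
Since p ≈ 0.127 > α = 0.05, fail to reject H0; the data do not provide sufficient evidence against H0.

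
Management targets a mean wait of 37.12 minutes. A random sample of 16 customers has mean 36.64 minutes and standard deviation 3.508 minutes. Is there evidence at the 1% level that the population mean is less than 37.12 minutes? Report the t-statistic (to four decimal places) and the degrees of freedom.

H0: μ = 37.12; H1: μ < 37.12 (one-sample t-test, left-tailed).
t = (x̄ − μ₀)/(s/√n) = (36.64 − 37.12)/(3.508/√16) = -0.5473
df = n − 1 = 15
p-value = P(T ≤ -0.5473) ≈ 0.296
Since p ≈ 0.296 > α = 0.01, fail to reject H0; the evidence is not statistically significant.

t = -0.5473, df = 15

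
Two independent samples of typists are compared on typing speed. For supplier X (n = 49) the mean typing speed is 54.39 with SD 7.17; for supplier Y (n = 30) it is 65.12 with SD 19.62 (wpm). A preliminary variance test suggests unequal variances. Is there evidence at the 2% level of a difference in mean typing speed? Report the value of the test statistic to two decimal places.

Let group 1 = supplier X, group 2 = supplier Y. H0: μ_1 = μ_2; H1: μ_1 ≠ μ_2 (Welch's two-sample t-test, two-sided).
t = (x̄_1 − x̄_2)/√(s_1²/n_1 + s_2²/n_2) = (54.39 − 65.12)/√(7.17²/49 + 19.62²/30) = -2.88
Welch–Satterthwaite df ≈ 33.80
Two-sided p-value ≈ 0.0069
Since p ≈ 0.0069 < α = 0.02, reject H0; the data support H1.

-2.88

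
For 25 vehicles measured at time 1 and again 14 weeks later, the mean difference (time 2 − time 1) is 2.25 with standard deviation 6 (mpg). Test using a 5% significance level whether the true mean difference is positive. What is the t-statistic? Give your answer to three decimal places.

H0: μ_d = 0; H1: μ_d > 0 (paired t-test on the differences, right-tailed).
t = d̄/(s_d/√n) = 2.25/(6/√25) = 1.875
df = n − 1 = 24
p-value = P(T ≥ 1.875) ≈ 0.0365
Since p ≈ 0.0365 < α = 0.05, reject H0; the evidence is statistically significant.

1.875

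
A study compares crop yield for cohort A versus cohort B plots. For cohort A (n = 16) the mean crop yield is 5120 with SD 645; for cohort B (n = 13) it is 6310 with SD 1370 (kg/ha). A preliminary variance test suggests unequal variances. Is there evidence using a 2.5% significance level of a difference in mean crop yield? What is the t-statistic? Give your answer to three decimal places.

-2.883

Let group 1 = cohort A, group 2 = cohort B. H0: μ_1 = μ_2; H1: μ_1 ≠ μ_2 (Welch's two-sample t-test, two-sided).
t = (x̄_1 − x̄_2)/√(s_1²/n_1 + s_2²/n_2) = (5120 − 6310)/√(645²/16 + 1370²/13) = -2.883
Welch–Satterthwaite df ≈ 16.29
Two-sided p-value ≈ 0.0107
Since p ≈ 0.0107 < α = 0.025, reject H0; the evidence is statistically significant.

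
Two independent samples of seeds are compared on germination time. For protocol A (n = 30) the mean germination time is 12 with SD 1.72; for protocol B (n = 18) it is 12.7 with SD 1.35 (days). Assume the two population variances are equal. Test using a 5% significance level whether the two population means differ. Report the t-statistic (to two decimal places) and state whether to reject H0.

Let group 1 = protocol A, group 2 = protocol B. H0: μ_1 = μ_2; H1: μ_1 ≠ μ_2 (two-sample pooled-variance t-test, two-sided).
s_p² = [(30−1)·1.72² + (18−1)·1.35²]/(30+18−2) = 2.53861
t = (12 − 12.7)/√[2.53861·(1/30 + 1/18)] = -1.47
df = n₁ + n₂ − 2 = 46
Two-sided p-value ≈ 0.147
Since p ≈ 0.147 > α = 0.05, fail to reject H0; the data do not provide sufficient evidence against H0.

t = -1.47; fail to reject H0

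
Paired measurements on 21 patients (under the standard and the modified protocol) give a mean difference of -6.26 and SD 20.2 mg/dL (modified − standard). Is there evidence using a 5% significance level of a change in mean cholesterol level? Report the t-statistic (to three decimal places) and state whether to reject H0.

H0: μ_d = 0; H1: μ_d ≠ 0 (paired t-test on the differences, two-sided).
t = d̄/(s_d/√n) = -6.26/(20.2/√21) = -1.420
df = n − 1 = 20
Two-sided p-value ≈ 0.171
Since p ≈ 0.171 > α = 0.05, fail to reject H0; the evidence is not statistically significant.

t = -1.420; fail to reject H0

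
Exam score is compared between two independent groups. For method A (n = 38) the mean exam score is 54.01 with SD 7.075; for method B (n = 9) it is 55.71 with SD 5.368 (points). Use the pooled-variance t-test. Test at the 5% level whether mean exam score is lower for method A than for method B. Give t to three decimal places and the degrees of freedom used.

Let group 1 = method A, group 2 = method B. H0: μ_1 = μ_2; H1: μ_1 < μ_2 (two-sample pooled-variance t-test, left-tailed).
s_p² = [(38−1)·7.075² + (9−1)·5.368²]/(38+9−2) = 46.2796
t = (54.01 − 55.71)/√[46.2796·(1/38 + 1/9)] = -0.674
df = n₁ + n₂ − 2 = 45
p-value = P(T ≤ -0.674) ≈ 0.252
Since p ≈ 0.252 > α = 0.05, fail to reject H0; the data do not provide sufficient evidence against H0.

t = -0.674, df = 45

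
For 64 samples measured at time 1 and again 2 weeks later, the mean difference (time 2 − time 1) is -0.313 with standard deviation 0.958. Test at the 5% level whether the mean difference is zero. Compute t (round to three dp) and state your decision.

H0: μ_d = 0; H1: μ_d ≠ 0 (paired t-test on the differences, two-sided).
t = d̄/(s_d/√n) = -0.313/(0.958/√64) = -2.614
df = n − 1 = 63
Two-sided p-value ≈ 0.011
Since p ≈ 0.011 < α = 0.05, reject H0; the evidence is statistically significant.

t = -2.614; reject H0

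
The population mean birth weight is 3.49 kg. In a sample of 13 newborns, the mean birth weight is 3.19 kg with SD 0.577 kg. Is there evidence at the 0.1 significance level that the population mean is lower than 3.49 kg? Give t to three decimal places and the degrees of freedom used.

H0: μ = 3.49; H1: μ < 3.49 (one-sample t-test, left-tailed).
t = (x̄ − μ₀)/(s/√n) = (3.19 − 3.49)/(0.577/√13) = -1.875
df = n − 1 = 12
p-value = P(T ≤ -1.875) ≈ 0.043
Since p ≈ 0.043 < α = 0.1, reject H0; the evidence is statistically significant.

t = -1.875, df = 12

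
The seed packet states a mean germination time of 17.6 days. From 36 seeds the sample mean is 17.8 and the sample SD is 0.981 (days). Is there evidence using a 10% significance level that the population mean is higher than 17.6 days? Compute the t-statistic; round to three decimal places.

1.223

H0: μ = 17.6; H1: μ > 17.6 (one-sample t-test, right-tailed).
t = (x̄ − μ₀)/(s/√n) = (17.8 − 17.6)/(0.981/√36) = 1.223
df = n − 1 = 35
p-value = P(T ≥ 1.223) ≈ 0.1147
Since p ≈ 0.1147 > α = 0.1, fail to reject H0; the data do not provide sufficient evidence against H0.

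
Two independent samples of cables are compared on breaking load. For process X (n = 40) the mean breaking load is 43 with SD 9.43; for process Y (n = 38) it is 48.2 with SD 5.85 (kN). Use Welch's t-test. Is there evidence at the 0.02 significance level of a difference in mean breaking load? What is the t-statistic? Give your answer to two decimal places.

Let group 1 = process X, group 2 = process Y. H0: μ_1 = μ_2; H1: μ_1 ≠ μ_2 (Welch's two-sample t-test, two-sided).
t = (x̄_1 − x̄_2)/√(s_1²/n_1 + s_2²/n_2) = (43 − 48.2)/√(9.43²/40 + 5.85²/38) = -2.94
Welch–Satterthwaite df ≈ 65.64
Two-sided p-value ≈ 0.004
Since p ≈ 0.004 < α = 0.02, reject H0; the evidence is statistically significant.

-2.94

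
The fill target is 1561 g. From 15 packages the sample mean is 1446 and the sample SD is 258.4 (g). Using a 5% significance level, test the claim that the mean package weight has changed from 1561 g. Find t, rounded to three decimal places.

H0: μ = 1561; H1: μ ≠ 1561 (one-sample t-test, two-sided).
t = (x̄ − μ₀)/(s/√n) = (1446 − 1561)/(258.4/√15) = -1.724
df = n − 1 = 14
Two-sided p-value ≈ 0.107
Since p ≈ 0.107 > α = 0.05, fail to reject H0; the evidence is not statistically significant.

-1.724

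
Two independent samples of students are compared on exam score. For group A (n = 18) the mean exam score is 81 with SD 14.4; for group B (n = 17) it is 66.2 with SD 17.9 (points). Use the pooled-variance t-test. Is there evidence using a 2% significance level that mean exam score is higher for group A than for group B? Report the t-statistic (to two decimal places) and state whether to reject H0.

Let group 1 = group A, group 2 = group B. H0: μ_1 = μ_2; H1: μ_1 > μ_2 (two-sample pooled-variance t-test, right-tailed).
s_p² = [(18−1)·14.4² + (17−1)·17.9²]/(18+17−2) = 262.172
t = (81 − 66.2)/√[262.172·(1/18 + 1/17)] = 2.70
df = n₁ + n₂ − 2 = 33
p-value = P(T ≥ 2.70) ≈ 0.005
Since p ≈ 0.005 < α = 0.02, reject H0; the evidence is statistically significant.

t = 2.70; reject H0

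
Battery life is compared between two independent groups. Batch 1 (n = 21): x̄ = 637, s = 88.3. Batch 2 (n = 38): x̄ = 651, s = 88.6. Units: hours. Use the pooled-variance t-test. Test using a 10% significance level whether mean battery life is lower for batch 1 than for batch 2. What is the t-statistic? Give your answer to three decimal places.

Let group 1 = batch 1, group 2 = batch 2. H0: μ_1 = μ_2; H1: μ_1 < μ_2 (two-sample pooled-variance t-test, left-tailed).
s_p² = [(21−1)·88.3² + (38−1)·88.6²]/(21+38−2) = 7831.34
t = (637 − 651)/√[7831.34·(1/21 + 1/38)] = -0.582
df = n₁ + n₂ − 2 = 57
p-value = P(T ≤ -0.582) ≈ 0.281
Since p ≈ 0.281 > α = 0.1, fail to reject H0; the data do not provide sufficient evidence against H0.

-0.582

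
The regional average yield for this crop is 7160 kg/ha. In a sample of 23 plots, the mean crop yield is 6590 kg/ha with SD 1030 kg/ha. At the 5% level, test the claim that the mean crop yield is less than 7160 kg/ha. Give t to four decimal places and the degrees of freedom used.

t = -2.6540, df = 22

H0: μ = 7160; H1: μ < 7160 (one-sample t-test, left-tailed).
t = (x̄ − μ₀)/(s/√n) = (6590 − 7160)/(1030/√23) = -2.6540
df = n − 1 = 22
p-value = P(T ≤ -2.6540) ≈ 0.0072
Since p ≈ 0.0072 < α = 0.05, reject H0; the evidence is statistically significant.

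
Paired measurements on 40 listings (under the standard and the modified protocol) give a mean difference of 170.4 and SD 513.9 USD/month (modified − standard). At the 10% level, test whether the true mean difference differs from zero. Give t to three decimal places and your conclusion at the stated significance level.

t = 2.097; reject H0

H0: μ_d = 0; H1: μ_d ≠ 0 (paired t-test on the differences, two-sided).
t = d̄/(s_d/√n) = 170.4/(513.9/√40) = 2.097
df = n − 1 = 39
Two-sided p-value ≈ 0.0425
Since p ≈ 0.0425 < α = 0.1, reject H0; the evidence is statistically significant.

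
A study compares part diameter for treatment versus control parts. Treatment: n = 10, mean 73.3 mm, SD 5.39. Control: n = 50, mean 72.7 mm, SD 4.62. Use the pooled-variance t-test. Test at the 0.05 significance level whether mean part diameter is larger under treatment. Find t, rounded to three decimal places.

Let group 1 = treatment, group 2 = control. H0: μ_1 = μ_2; H1: μ_1 > μ_2 (two-sample pooled-variance t-test, right-tailed).
s_p² = [(10−1)·5.39² + (50−1)·4.62²]/(10+50−2) = 22.5404
t = (73.3 − 72.7)/√[22.5404·(1/10 + 1/50)] = 0.365
df = n₁ + n₂ − 2 = 58
p-value = P(T ≥ 0.365) ≈ 0.358
Since p ≈ 0.358 > α = 0.05, fail to reject H0; the evidence is not statistically significant.

0.365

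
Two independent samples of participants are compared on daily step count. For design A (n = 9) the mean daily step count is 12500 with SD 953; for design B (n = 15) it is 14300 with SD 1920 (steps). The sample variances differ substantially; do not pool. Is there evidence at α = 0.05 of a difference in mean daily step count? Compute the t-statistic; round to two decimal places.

Let group 1 = design A, group 2 = design B. H0: μ_1 = μ_2; H1: μ_1 ≠ μ_2 (Welch's two-sample t-test, two-sided).
t = (x̄_1 − x̄_2)/√(s_1²/n_1 + s_2²/n_2) = (12500 − 14300)/√(953²/9 + 1920²/15) = -3.06
Welch–Satterthwaite df ≈ 21.51
Two-sided p-value ≈ 0.0059
Since p ≈ 0.0059 < α = 0.05, reject H0; the data support H1.

-3.06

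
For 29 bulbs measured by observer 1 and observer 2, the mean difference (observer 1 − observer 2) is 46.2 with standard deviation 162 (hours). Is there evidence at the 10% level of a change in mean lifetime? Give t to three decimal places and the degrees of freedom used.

t = 1.536, df = 28

H0: μ_d = 0; H1: μ_d ≠ 0 (paired t-test on the differences, two-sided).
t = d̄/(s_d/√n) = 46.2/(162/√29) = 1.536
df = n − 1 = 28
Two-sided p-value ≈ 0.1358
Since p ≈ 0.1358 > α = 0.1, fail to reject H0; the data do not provide sufficient evidence against H0.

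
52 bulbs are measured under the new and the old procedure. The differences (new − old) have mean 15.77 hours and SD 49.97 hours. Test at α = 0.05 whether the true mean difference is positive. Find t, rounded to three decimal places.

2.276

H0: μ_d = 0; H1: μ_d > 0 (paired t-test on the differences, right-tailed).
t = d̄/(s_d/√n) = 15.77/(49.97/√52) = 2.276
df = n − 1 = 51
p-value = P(T ≥ 2.276) ≈ 0.014
Since p ≈ 0.014 < α = 0.05, reject H0; the data support H1.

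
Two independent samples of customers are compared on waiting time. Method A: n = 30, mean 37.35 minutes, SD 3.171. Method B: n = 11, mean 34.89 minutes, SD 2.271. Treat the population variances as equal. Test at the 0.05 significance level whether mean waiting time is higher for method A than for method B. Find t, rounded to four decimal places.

2.3527

Let group 1 = method A, group 2 = method B. H0: μ_1 = μ_2; H1: μ_1 > μ_2 (two-sample pooled-variance t-test, right-tailed).
s_p² = [(30−1)·3.171² + (11−1)·2.271²]/(30+11−2) = 8.79939
t = (37.35 − 34.89)/√[8.79939·(1/30 + 1/11)] = 2.3527
df = n₁ + n₂ − 2 = 39
p-value = P(T ≥ 2.3527) ≈ 0.0119
Since p ≈ 0.0119 < α = 0.05, reject H0; the evidence is statistically significant.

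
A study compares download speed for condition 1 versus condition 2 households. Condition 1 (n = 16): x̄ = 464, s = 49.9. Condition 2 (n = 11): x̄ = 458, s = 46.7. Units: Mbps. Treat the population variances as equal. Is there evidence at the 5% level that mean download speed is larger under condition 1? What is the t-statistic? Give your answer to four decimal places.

Let group 1 = condition 1, group 2 = condition 2. H0: μ_1 = μ_2; H1: μ_1 > μ_2 (two-sample pooled-variance t-test, right-tailed).
s_p² = [(16−1)·49.9² + (11−1)·46.7²]/(16+11−2) = 2366.36
t = (464 − 458)/√[2366.36·(1/16 + 1/11)] = 0.3149
df = n₁ + n₂ − 2 = 25
p-value = P(T ≥ 0.3149) ≈ 0.378
Since p ≈ 0.378 > α = 0.05, fail to reject H0; the data do not provide sufficient evidence against H0.

0.3149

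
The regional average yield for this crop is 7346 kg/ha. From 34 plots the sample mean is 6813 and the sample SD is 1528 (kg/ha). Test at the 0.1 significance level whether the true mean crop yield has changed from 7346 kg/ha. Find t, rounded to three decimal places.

-2.034

H0: μ = 7346; H1: μ ≠ 7346 (one-sample t-test, two-sided).
t = (x̄ − μ₀)/(s/√n) = (6813 − 7346)/(1528/√34) = -2.034
df = n − 1 = 33
Two-sided p-value ≈ 0.050
Since p ≈ 0.050 < α = 0.1, reject H0; the data support H1.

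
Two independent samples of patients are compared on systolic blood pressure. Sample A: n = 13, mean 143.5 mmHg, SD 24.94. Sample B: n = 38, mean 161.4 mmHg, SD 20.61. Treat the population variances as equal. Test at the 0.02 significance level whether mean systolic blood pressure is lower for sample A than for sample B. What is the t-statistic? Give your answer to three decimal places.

-2.561

Let group 1 = sample A, group 2 = sample B. H0: μ_1 = μ_2; H1: μ_1 < μ_2 (two-sample pooled-variance t-test, left-tailed).
s_p² = [(13−1)·24.94² + (38−1)·20.61²]/(13+38−2) = 473.074
t = (143.5 − 161.4)/√[473.074·(1/13 + 1/38)] = -2.561
df = n₁ + n₂ − 2 = 49
p-value = P(T ≤ -2.561) ≈ 0.007
Since p ≈ 0.007 < α = 0.02, reject H0; the data support H1.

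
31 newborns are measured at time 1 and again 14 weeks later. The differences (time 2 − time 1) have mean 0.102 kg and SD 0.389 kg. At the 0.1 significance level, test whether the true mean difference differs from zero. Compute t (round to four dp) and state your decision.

H0: μ_d = 0; H1: μ_d ≠ 0 (paired t-test on the differences, two-sided).
t = d̄/(s_d/√n) = 0.102/(0.389/√31) = 1.4599
df = n − 1 = 30
Two-sided p-value ≈ 0.155
Since p ≈ 0.155 > α = 0.1, fail to reject H0; the data do not provide sufficient evidence against H0.

t = 1.4599; fail to reject H0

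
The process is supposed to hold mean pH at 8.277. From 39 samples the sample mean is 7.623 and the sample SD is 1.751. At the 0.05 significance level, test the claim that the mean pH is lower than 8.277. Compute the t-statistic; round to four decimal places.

-2.3325

H0: μ = 8.277; H1: μ < 8.277 (one-sample t-test, left-tailed).
t = (x̄ − μ₀)/(s/√n) = (7.623 − 8.277)/(1.751/√39) = -2.3325
df = n − 1 = 38
p-value = P(T ≤ -2.3325) ≈ 0.013
Since p ≈ 0.013 < α = 0.05, reject H0; the evidence is statistically significant.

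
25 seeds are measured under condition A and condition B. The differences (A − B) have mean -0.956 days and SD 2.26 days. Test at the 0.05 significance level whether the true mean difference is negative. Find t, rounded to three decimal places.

H0: μ_d = 0; H1: μ_d < 0 (paired t-test on the differences, left-tailed).
t = d̄/(s_d/√n) = -0.956/(2.26/√25) = -2.115
df = n − 1 = 24
p-value = P(T ≤ -2.115) ≈ 0.022
Since p ≈ 0.022 < α = 0.05, reject H0; the evidence is statistically significant.

-2.115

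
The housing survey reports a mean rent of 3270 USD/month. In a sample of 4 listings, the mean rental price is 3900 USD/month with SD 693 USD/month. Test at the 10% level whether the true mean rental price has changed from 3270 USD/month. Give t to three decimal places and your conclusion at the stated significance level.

t = 1.818; fail to reject H0

H0: μ = 3270; H1: μ ≠ 3270 (one-sample t-test, two-sided).
t = (x̄ − μ₀)/(s/√n) = (3900 − 3270)/(693/√4) = 1.818
df = n − 1 = 3
Two-sided p-value ≈ 0.1666
Since p ≈ 0.1666 > α = 0.1, fail to reject H0; the evidence is not statistically significant.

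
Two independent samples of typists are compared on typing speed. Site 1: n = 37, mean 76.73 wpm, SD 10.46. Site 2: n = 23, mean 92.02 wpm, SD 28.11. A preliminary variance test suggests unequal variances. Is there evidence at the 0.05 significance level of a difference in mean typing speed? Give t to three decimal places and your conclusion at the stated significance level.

t = -2.503; reject H0

Let group 1 = site 1, group 2 = site 2. H0: μ_1 = μ_2; H1: μ_1 ≠ μ_2 (Welch's two-sample t-test, two-sided).
t = (x̄_1 − x̄_2)/√(s_1²/n_1 + s_2²/n_2) = (76.73 − 92.02)/√(10.46²/37 + 28.11²/23) = -2.503
Welch–Satterthwaite df ≈ 25.83
Two-sided p-value ≈ 0.019
Since p ≈ 0.019 < α = 0.05, reject H0; the evidence is statistically significant.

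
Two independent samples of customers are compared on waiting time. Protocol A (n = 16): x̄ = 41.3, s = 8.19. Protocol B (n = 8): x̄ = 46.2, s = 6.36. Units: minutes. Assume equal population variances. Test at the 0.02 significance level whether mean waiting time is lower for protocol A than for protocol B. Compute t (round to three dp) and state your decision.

Let group 1 = protocol A, group 2 = protocol B. H0: μ_1 = μ_2; H1: μ_1 < μ_2 (two-sample pooled-variance t-test, left-tailed).
s_p² = [(16−1)·8.19² + (8−1)·6.36²]/(16+8−2) = 58.604
t = (41.3 − 46.2)/√[58.604·(1/16 + 1/8)] = -1.478
df = n₁ + n₂ − 2 = 22
p-value = P(T ≤ -1.478) ≈ 0.0768
Since p ≈ 0.0768 > α = 0.02, fail to reject H0; the data do not provide sufficient evidence against H0.

t = -1.478; fail to reject H0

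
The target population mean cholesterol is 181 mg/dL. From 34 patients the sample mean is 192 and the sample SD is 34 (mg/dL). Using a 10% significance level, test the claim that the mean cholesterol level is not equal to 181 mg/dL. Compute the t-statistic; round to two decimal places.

H0: μ = 181; H1: μ ≠ 181 (one-sample t-test, two-sided).
t = (x̄ − μ₀)/(s/√n) = (192 − 181)/(34/√34) = 1.89
df = n − 1 = 33
Two-sided p-value ≈ 0.068
Since p ≈ 0.068 < α = 0.1, reject H0; the data support H1.

1.89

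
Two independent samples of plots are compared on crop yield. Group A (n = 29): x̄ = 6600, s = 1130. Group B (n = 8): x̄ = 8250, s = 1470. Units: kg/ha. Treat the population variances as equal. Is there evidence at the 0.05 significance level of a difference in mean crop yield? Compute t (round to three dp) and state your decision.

Let group 1 = group A, group 2 = group B. H0: μ_1 = μ_2; H1: μ_1 ≠ μ_2 (two-sample pooled-variance t-test, two-sided).
s_p² = [(29−1)·1130² + (8−1)·1470²]/(29+8−2) = 1453700
t = (6600 − 8250)/√[1453700·(1/29 + 1/8)] = -3.427
df = n₁ + n₂ − 2 = 35
Two-sided p-value ≈ 0.0016
Since p ≈ 0.0016 < α = 0.05, reject H0; the data support H1.

t = -3.427; reject H0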